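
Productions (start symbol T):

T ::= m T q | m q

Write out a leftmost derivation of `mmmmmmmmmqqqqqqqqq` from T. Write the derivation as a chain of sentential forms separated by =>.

T => mTq => mmTqq => mmmTqqq => mmmmTqqqq => mmmmmTqqqqq => mmmmmmTqqqqqq => mmmmmmmTqqqqqqq => mmmmmmmmTqqqqqqqq => mmmmmmmmmqqqqqqqqq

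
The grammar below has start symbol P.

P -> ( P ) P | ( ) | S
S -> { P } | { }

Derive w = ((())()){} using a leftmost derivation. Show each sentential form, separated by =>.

P=>(P)P=>((P)P)P=>((())P)P=>((())())P=>((())())S=>((())()){}

P => (P)P   [P -> ( P ) P]
(P)P => ((P)P)P   [P -> ( P ) P]
((P)P)P => ((())P)P   [P -> ( )]
((())P)P => ((())())P   [P -> ( )]
((())())P => ((())())S   [P -> S]
((())())S => ((())()){}   [S -> { }]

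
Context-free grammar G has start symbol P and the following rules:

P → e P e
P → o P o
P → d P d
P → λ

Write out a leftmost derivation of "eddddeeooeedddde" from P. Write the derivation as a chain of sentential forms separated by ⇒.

P ⇒ ePe ⇒ edPde ⇒ eddPdde ⇒ edddPddde ⇒ eddddPdddde ⇒ eddddePedddde ⇒ eddddeePeedddde ⇒ eddddeeoPoeedddde ⇒ eddddeeooeedddde

P ⇒ ePe   [P → e P e]
ePe ⇒ edPde   [P → d P d]
edPde ⇒ eddPdde   [P → d P d]
eddPdde ⇒ edddPddde   [P → d P d]
edddPddde ⇒ eddddPdddde   [P → d P d]
eddddPdddde ⇒ eddddePedddde   [P → e P e]
eddddePedddde ⇒ eddddeePeedddde   [P → e P e]
eddddeePeedddde ⇒ eddddeeoPoeedddde   [P → o P o]
eddddeeoPoeedddde ⇒ eddddeeooeedddde   [P → λ]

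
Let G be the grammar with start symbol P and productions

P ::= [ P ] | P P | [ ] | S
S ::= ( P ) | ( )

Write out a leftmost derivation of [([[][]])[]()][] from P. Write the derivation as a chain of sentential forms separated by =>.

P => PP   [P ::= P P]
PP => [P]P   [P ::= [ P ]]
[P]P => [PP]P   [P ::= P P]
[PP]P => [PPP]P   [P ::= P P]
[PPP]P => [SPP]P   [P ::= S]
[SPP]P => [(P)PP]P   [S ::= ( P )]
[(P)PP]P => [([P])PP]P   [P ::= [ P ]]
[([P])PP]P => [([PP])PP]P   [P ::= P P]
[([PP])PP]P => [([[]P])PP]P   [P ::= [ ]]
[([[]P])PP]P => [([[][]])PP]P   [P ::= [ ]]
[([[][]])PP]P => [([[][]])[]P]P   [P ::= [ ]]
[([[][]])[]P]P => [([[][]])[]S]P   [P ::= S]
[([[][]])[]S]P => [([[][]])[]()]P   [S ::= ( )]
[([[][]])[]()]P => [([[][]])[]()][]   [P ::= [ ]]

P=>PP=>[P]P=>[PP]P=>[PPP]P=>[SPP]P=>[(P)PP]P=>[([P])PP]P=>[([PP])PP]P=>[([[]P])PP]P=>[([[][]])PP]P=>[([[][]])[]P]P=>[([[][]])[]S]P=>[([[][]])[]()]P=>[([[][]])[]()][]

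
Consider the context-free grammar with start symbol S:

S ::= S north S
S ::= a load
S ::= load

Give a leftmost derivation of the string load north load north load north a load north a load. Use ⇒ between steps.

S ⇒ S north S ⇒ S north S north S ⇒ S north S north S north S ⇒ S north S north S north S north S ⇒ load north S north S north S north S ⇒ load north load north S north S north S ⇒ load north load north load north S north S ⇒ load north load north load north a load north S ⇒ load north load north load north a load north a load

S ⇒ S north S   [S ::= S north S]
S north S ⇒ S north S north S   [S ::= S north S]
S north S north S ⇒ S north S north S north S   [S ::= S north S]
S north S north S north S ⇒ S north S north S north S north S   [S ::= S north S]
S north S north S north S north S ⇒ load north S north S north S north S   [S ::= load]
load north S north S north S north S ⇒ load north load north S north S north S   [S ::= load]
load north load north S north S north S ⇒ load north load north load north S north S   [S ::= load]
load north load north load north S north S ⇒ load north load north load north a load north S   [S ::= a load]
load north load north load north a load north S ⇒ load north load north load north a load north a load   [S ::= a load]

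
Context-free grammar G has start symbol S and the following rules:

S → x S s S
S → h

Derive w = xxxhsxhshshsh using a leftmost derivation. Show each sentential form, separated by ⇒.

S ⇒ xSsS   [S → x S s S]
xSsS ⇒ xxSsSsS   [S → x S s S]
xxSsSsS ⇒ xxxSsSsSsS   [S → x S s S]
xxxSsSsSsS ⇒ xxxhsSsSsS   [S → h]
xxxhsSsSsS ⇒ xxxhsxSsSsSsS   [S → x S s S]
xxxhsxSsSsSsS ⇒ xxxhsxhsSsSsS   [S → h]
xxxhsxhsSsSsS ⇒ xxxhsxhshsSsS   [S → h]
xxxhsxhshsSsS ⇒ xxxhsxhshshsS   [S → h]
xxxhsxhshshsS ⇒ xxxhsxhshshsh   [S → h]

S ⇒ xSsS ⇒ xxSsSsS ⇒ xxxSsSsSsS ⇒ xxxhsSsSsS ⇒ xxxhsxSsSsSsS ⇒ xxxhsxhsSsSsS ⇒ xxxhsxhshsSsS ⇒ xxxhsxhshshsS ⇒ xxxhsxhshshsh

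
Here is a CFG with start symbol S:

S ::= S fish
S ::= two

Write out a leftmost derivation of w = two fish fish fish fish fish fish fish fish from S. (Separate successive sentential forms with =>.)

S => S fish   [S ::= S fish]
S fish => S fish fish   [S ::= S fish]
S fish fish => S fish fish fish   [S ::= S fish]
S fish fish fish => S fish fish fish fish   [S ::= S fish]
S fish fish fish fish => S fish fish fish fish fish   [S ::= S fish]
S fish fish fish fish fish => S fish fish fish fish fish fish   [S ::= S fish]
S fish fish fish fish fish fish => S fish fish fish fish fish fish fish   [S ::= S fish]
S fish fish fish fish fish fish fish => S fish fish fish fish fish fish fish fish   [S ::= S fish]
S fish fish fish fish fish fish fish fish => two fish fish fish fish fish fish fish fish   [S ::= two]

S => S fish => S fish fish => S fish fish fish => S fish fish fish fish => S fish fish fish fish fish => S fish fish fish fish fish fish => S fish fish fish fish fish fish fish => S fish fish fish fish fish fish fish fish => two fish fish fish fish fish fish fish fish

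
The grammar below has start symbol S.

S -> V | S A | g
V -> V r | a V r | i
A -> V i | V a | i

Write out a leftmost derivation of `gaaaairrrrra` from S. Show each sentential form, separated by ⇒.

S ⇒ SA   [S -> S A]
SA ⇒ gA   [S -> g]
gA ⇒ gVa   [A -> V a]
gVa ⇒ gaVra   [V -> a V r]
gaVra ⇒ gaVrra   [V -> V r]
gaVrra ⇒ gaaVrrra   [V -> a V r]
gaaVrrra ⇒ gaaaVrrrra   [V -> a V r]
gaaaVrrrra ⇒ gaaaaVrrrrra   [V -> a V r]
gaaaaVrrrrra ⇒ gaaaairrrrra   [V -> i]

S⇒SA⇒gA⇒gVa⇒gaVra⇒gaVrra⇒gaaVrrra⇒gaaaVrrrra⇒gaaaaVrrrrra⇒gaaaairrrrra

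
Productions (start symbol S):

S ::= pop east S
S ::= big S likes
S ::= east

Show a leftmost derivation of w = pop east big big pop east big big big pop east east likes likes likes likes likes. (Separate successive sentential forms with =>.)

S => pop east S => pop east big S likes => pop east big big S likes likes => pop east big big pop east S likes likes => pop east big big pop east big S likes likes likes => pop east big big pop east big big S likes likes likes likes => pop east big big pop east big big big S likes likes likes likes likes => pop east big big pop east big big big pop east S likes likes likes likes likes => pop east big big pop east big big big pop east east likes likes likes likes likes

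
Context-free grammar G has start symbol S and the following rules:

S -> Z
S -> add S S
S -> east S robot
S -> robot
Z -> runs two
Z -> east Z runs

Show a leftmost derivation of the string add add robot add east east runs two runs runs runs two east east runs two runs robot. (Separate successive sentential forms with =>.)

S => add S S => add add S S S => add add robot S S => add add robot add S S S => add add robot add Z S S => add add robot add east Z runs S S => add add robot add east east Z runs runs S S => add add robot add east east runs two runs runs S S => add add robot add east east runs two runs runs Z S => add add robot add east east runs two runs runs runs two S => add add robot add east east runs two runs runs runs two east S robot => add add robot add east east runs two runs runs runs two east Z robot => add add robot add east east runs two runs runs runs two east east Z runs robot => add add robot add east east runs two runs runs runs two east east runs two runs robot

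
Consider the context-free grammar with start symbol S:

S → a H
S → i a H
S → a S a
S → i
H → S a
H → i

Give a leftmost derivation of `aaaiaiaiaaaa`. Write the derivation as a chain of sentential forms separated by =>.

S=>aSa=>aaSaa=>aaaHaa=>aaaSaaa=>aaaiaHaaa=>aaaiaSaaaa=>aaaiaiaHaaaa=>aaaiaiaiaaaa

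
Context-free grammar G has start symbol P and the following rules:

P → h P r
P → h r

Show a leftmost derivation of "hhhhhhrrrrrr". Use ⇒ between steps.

P ⇒ hPr   [P → h P r]
hPr ⇒ hhPrr   [P → h P r]
hhPrr ⇒ hhhPrrr   [P → h P r]
hhhPrrr ⇒ hhhhPrrrr   [P → h P r]
hhhhPrrrr ⇒ hhhhhPrrrrr   [P → h P r]
hhhhhPrrrrr ⇒ hhhhhhrrrrrr   [P → h r]

P ⇒ hPr ⇒ hhPrr ⇒ hhhPrrr ⇒ hhhhPrrrr ⇒ hhhhhPrrrrr ⇒ hhhhhhrrrrrr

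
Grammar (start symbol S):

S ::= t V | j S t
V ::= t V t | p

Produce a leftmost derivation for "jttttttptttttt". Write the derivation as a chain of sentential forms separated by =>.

S => jSt   [S ::= j S t]
jSt => jtVt   [S ::= t V]
jtVt => jttVtt   [V ::= t V t]
jttVtt => jtttVttt   [V ::= t V t]
jtttVttt => jttttVtttt   [V ::= t V t]
jttttVtttt => jtttttVttttt   [V ::= t V t]
jtttttVttttt => jttttttVtttttt   [V ::= t V t]
jttttttVtttttt => jttttttptttttt   [V ::= p]

S => jSt => jtVt => jttVtt => jtttVttt => jttttVtttt => jtttttVttttt => jttttttVtttttt => jttttttptttttt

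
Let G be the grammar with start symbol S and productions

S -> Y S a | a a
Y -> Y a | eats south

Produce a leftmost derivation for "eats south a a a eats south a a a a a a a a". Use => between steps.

S => Y S a => Y a S a => Y a a S a => Y a a a S a => eats south a a a S a => eats south a a a Y S a a => eats south a a a Y a S a a => eats south a a a Y a a S a a => eats south a a a Y a a a S a a => eats south a a a Y a a a a S a a => eats south a a a eats south a a a a S a a => eats south a a a eats south a a a a a a a a

S => Y S a   [S -> Y S a]
Y S a => Y a S a   [Y -> Y a]
Y a S a => Y a a S a   [Y -> Y a]
Y a a S a => Y a a a S a   [Y -> Y a]
Y a a a S a => eats south a a a S a   [Y -> eats south]
eats south a a a S a => eats south a a a Y S a a   [S -> Y S a]
eats south a a a Y S a a => eats south a a a Y a S a a   [Y -> Y a]
eats south a a a Y a S a a => eats south a a a Y a a S a a   [Y -> Y a]
eats south a a a Y a a S a a => eats south a a a Y a a a S a a   [Y -> Y a]
eats south a a a Y a a a S a a => eats south a a a Y a a a a S a a   [Y -> Y a]
eats south a a a Y a a a a S a a => eats south a a a eats south a a a a S a a   [Y -> eats south]
eats south a a a eats south a a a a S a a => eats south a a a eats south a a a a a a a a   [S -> a a]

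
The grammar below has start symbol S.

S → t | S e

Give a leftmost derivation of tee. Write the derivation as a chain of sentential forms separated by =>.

S => Se   [S → S e]
Se => See   [S → S e]
See => tee   [S → t]

S=>Se=>See=>tee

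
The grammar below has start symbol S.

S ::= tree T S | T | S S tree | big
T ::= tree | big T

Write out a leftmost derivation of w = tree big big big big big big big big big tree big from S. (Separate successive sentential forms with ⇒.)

S ⇒ tree T S ⇒ tree big T S ⇒ tree big big T S ⇒ tree big big big T S ⇒ tree big big big big T S ⇒ tree big big big big big T S ⇒ tree big big big big big big T S ⇒ tree big big big big big big big T S ⇒ tree big big big big big big big big T S ⇒ tree big big big big big big big big big T S ⇒ tree big big big big big big big big big tree S ⇒ tree big big big big big big big big big tree big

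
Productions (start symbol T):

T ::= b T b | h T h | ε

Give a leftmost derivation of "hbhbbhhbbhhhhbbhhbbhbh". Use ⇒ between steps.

T⇒hTh⇒hbTbh⇒hbhThbh⇒hbhbTbhbh⇒hbhbbTbbhbh⇒hbhbbhThbbhbh⇒hbhbbhhThhbbhbh⇒hbhbbhhbTbhhbbhbh⇒hbhbbhhbbTbbhhbbhbh⇒hbhbbhhbbhThbbhhbbhbh⇒hbhbbhhbbhhThhbbhhbbhbh⇒hbhbbhhbbhhhhbbhhbbhbh

T ⇒ hTh   [T ::= h T h]
hTh ⇒ hbTbh   [T ::= b T b]
hbTbh ⇒ hbhThbh   [T ::= h T h]
hbhThbh ⇒ hbhbTbhbh   [T ::= b T b]
hbhbTbhbh ⇒ hbhbbTbbhbh   [T ::= b T b]
hbhbbTbbhbh ⇒ hbhbbhThbbhbh   [T ::= h T h]
hbhbbhThbbhbh ⇒ hbhbbhhThhbbhbh   [T ::= h T h]
hbhbbhhThhbbhbh ⇒ hbhbbhhbTbhhbbhbh   [T ::= b T b]
hbhbbhhbTbhhbbhbh ⇒ hbhbbhhbbTbbhhbbhbh   [T ::= b T b]
hbhbbhhbbTbbhhbbhbh ⇒ hbhbbhhbbhThbbhhbbhbh   [T ::= h T h]
hbhbbhhbbhThbbhhbbhbh ⇒ hbhbbhhbbhhThhbbhhbbhbh   [T ::= h T h]
hbhbbhhbbhhThhbbhhbbhbh ⇒ hbhbbhhbbhhhhbbhhbbhbh   [T ::= ε]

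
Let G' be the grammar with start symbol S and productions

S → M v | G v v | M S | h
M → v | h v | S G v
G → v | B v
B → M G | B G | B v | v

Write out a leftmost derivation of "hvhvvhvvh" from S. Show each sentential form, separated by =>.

S => MS => hvS => hvMS => hvhvS => hvhvMS => hvhvSGvS => hvhvMSGvS => hvhvvSGvS => hvhvvhGvS => hvhvvhvvS => hvhvvhvvh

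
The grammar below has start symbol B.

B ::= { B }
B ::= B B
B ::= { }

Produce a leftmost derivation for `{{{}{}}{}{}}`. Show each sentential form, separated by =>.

B => {B} => {BB} => {BBB} => {{B}BB} => {{BB}BB} => {{{}B}BB} => {{{}{}}BB} => {{{}{}}{}B} => {{{}{}}{}{}}

B => {B}   [B ::= { B }]
{B} => {BB}   [B ::= B B]
{BB} => {BBB}   [B ::= B B]
{BBB} => {{B}BB}   [B ::= { B }]
{{B}BB} => {{BB}BB}   [B ::= B B]
{{BB}BB} => {{{}B}BB}   [B ::= { }]
{{{}B}BB} => {{{}{}}BB}   [B ::= { }]
{{{}{}}BB} => {{{}{}}{}B}   [B ::= { }]
{{{}{}}{}B} => {{{}{}}{}{}}   [B ::= { }]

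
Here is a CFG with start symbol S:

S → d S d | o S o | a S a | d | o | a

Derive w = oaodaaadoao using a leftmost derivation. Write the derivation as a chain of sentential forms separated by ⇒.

S ⇒ oSo   [S → o S o]
oSo ⇒ oaSao   [S → a S a]
oaSao ⇒ oaoSoao   [S → o S o]
oaoSoao ⇒ oaodSdoao   [S → d S d]
oaodSdoao ⇒ oaodaSadoao   [S → a S a]
oaodaSadoao ⇒ oaodaaadoao   [S → a]

S⇒oSo⇒oaSao⇒oaoSoao⇒oaodSdoao⇒oaodaSadoao⇒oaodaaadoao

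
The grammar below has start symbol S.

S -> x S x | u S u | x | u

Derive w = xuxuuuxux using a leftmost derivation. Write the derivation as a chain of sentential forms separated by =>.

S => xSx   [S -> x S x]
xSx => xuSux   [S -> u S u]
xuSux => xuxSxux   [S -> x S x]
xuxSxux => xuxuSuxux   [S -> u S u]
xuxuSuxux => xuxuuuxux   [S -> u]

S => xSx => xuSux => xuxSxux => xuxuSuxux => xuxuuuxux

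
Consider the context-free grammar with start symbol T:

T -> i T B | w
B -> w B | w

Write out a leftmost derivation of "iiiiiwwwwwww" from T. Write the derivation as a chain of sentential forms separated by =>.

T => iTB => iiTBB => iiiTBBB => iiiiTBBBB => iiiiiTBBBBB => iiiiiwBBBBB => iiiiiwwBBBBB => iiiiiwwwBBBB => iiiiiwwwwBBB => iiiiiwwwwwBB => iiiiiwwwwwwB => iiiiiwwwwwww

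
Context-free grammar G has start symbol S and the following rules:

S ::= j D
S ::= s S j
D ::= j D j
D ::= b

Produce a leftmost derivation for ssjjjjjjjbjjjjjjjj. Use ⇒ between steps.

S ⇒ sSj   [S ::= s S j]
sSj ⇒ ssSjj   [S ::= s S j]
ssSjj ⇒ ssjDjj   [S ::= j D]
ssjDjj ⇒ ssjjDjjj   [D ::= j D j]
ssjjDjjj ⇒ ssjjjDjjjj   [D ::= j D j]
ssjjjDjjjj ⇒ ssjjjjDjjjjj   [D ::= j D j]
ssjjjjDjjjjj ⇒ ssjjjjjDjjjjjj   [D ::= j D j]
ssjjjjjDjjjjjj ⇒ ssjjjjjjDjjjjjjj   [D ::= j D j]
ssjjjjjjDjjjjjjj ⇒ ssjjjjjjjDjjjjjjjj   [D ::= j D j]
ssjjjjjjjDjjjjjjjj ⇒ ssjjjjjjjbjjjjjjjj   [D ::= b]

S⇒sSj⇒ssSjj⇒ssjDjj⇒ssjjDjjj⇒ssjjjDjjjj⇒ssjjjjDjjjjj⇒ssjjjjjDjjjjjj⇒ssjjjjjjDjjjjjjj⇒ssjjjjjjjDjjjjjjjj⇒ssjjjjjjjbjjjjjjjj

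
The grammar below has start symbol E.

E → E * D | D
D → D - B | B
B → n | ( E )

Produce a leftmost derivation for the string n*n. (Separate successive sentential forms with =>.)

E => E*D => D*D => B*D => n*D => n*B => n*n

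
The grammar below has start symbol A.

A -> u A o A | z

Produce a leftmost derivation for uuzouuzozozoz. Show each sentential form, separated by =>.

A => uAoA   [A -> u A o A]
uAoA => uuAoAoA   [A -> u A o A]
uuAoAoA => uuzoAoA   [A -> z]
uuzoAoA => uuzouAoAoA   [A -> u A o A]
uuzouAoAoA => uuzouuAoAoAoA   [A -> u A o A]
uuzouuAoAoAoA => uuzouuzoAoAoA   [A -> z]
uuzouuzoAoAoA => uuzouuzozoAoA   [A -> z]
uuzouuzozoAoA => uuzouuzozozoA   [A -> z]
uuzouuzozozoA => uuzouuzozozoz   [A -> z]

A=>uAoA=>uuAoAoA=>uuzoAoA=>uuzouAoAoA=>uuzouuAoAoAoA=>uuzouuzoAoAoA=>uuzouuzozoAoA=>uuzouuzozozoA=>uuzouuzozozoz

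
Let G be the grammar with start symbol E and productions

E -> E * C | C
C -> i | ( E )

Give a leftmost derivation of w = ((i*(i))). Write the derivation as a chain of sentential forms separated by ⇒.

E ⇒ C   [E -> C]
C ⇒ (E)   [C -> ( E )]
(E) ⇒ (C)   [E -> C]
(C) ⇒ ((E))   [C -> ( E )]
((E)) ⇒ ((E*C))   [E -> E * C]
((E*C)) ⇒ ((C*C))   [E -> C]
((C*C)) ⇒ ((i*C))   [C -> i]
((i*C)) ⇒ ((i*(E)))   [C -> ( E )]
((i*(E))) ⇒ ((i*(C)))   [E -> C]
((i*(C))) ⇒ ((i*(i)))   [C -> i]

E ⇒ C ⇒ (E) ⇒ (C) ⇒ ((E)) ⇒ ((E*C)) ⇒ ((C*C)) ⇒ ((i*C)) ⇒ ((i*(E))) ⇒ ((i*(C))) ⇒ ((i*(i)))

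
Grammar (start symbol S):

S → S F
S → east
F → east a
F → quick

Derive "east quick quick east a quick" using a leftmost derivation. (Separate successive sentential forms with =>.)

S => S F => S F F => S F F F => S F F F F => east F F F F => east quick F F F => east quick quick F F => east quick quick east a F => east quick quick east a quick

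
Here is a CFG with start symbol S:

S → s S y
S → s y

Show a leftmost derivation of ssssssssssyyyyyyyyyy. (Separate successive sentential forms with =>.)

S => sSy => ssSyy => sssSyyy => ssssSyyyy => sssssSyyyyy => ssssssSyyyyyy => sssssssSyyyyyyy => ssssssssSyyyyyyyy => sssssssssSyyyyyyyyy => ssssssssssyyyyyyyyyy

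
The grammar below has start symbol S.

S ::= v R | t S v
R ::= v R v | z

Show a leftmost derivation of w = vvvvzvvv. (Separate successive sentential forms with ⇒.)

S⇒vR⇒vvRv⇒vvvRvv⇒vvvvRvvv⇒vvvvzvvv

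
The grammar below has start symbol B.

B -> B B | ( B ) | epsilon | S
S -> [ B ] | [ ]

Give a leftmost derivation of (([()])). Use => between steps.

B => (B)   [B -> ( B )]
(B) => (BB)   [B -> B B]
(BB) => (BBB)   [B -> B B]
(BBB) => ((B)BB)   [B -> ( B )]
((B)BB) => ((S)BB)   [B -> S]
((S)BB) => (([B])BB)   [S -> [ B ]]
(([B])BB) => (([(B)])BB)   [B -> ( B )]
(([(B)])BB) => (([()])BB)   [B -> epsilon]
(([()])BB) => (([()])B)   [B -> epsilon]
(([()])B) => (([()]))   [B -> epsilon]

B=>(B)=>(BB)=>(BBB)=>((B)BB)=>((S)BB)=>(([B])BB)=>(([(B)])BB)=>(([()])BB)=>(([()])B)=>(([()]))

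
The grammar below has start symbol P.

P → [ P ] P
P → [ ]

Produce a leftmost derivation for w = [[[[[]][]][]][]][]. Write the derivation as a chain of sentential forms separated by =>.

P => [P]P => [[P]P]P => [[[P]P]P]P => [[[[P]P]P]P]P => [[[[[]]P]P]P]P => [[[[[]][]]P]P]P => [[[[[]][]][]]P]P => [[[[[]][]][]][]]P => [[[[[]][]][]][]][]

P => [P]P   [P → [ P ] P]
[P]P => [[P]P]P   [P → [ P ] P]
[[P]P]P => [[[P]P]P]P   [P → [ P ] P]
[[[P]P]P]P => [[[[P]P]P]P]P   [P → [ P ] P]
[[[[P]P]P]P]P => [[[[[]]P]P]P]P   [P → [ ]]
[[[[[]]P]P]P]P => [[[[[]][]]P]P]P   [P → [ ]]
[[[[[]][]]P]P]P => [[[[[]][]][]]P]P   [P → [ ]]
[[[[[]][]][]]P]P => [[[[[]][]][]][]]P   [P → [ ]]
[[[[[]][]][]][]]P => [[[[[]][]][]][]][]   [P → [ ]]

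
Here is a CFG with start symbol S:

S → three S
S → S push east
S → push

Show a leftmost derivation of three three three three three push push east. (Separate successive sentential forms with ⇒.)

S ⇒ three S ⇒ three three S ⇒ three three three S ⇒ three three three S push east ⇒ three three three three S push east ⇒ three three three three three S push east ⇒ three three three three three push push east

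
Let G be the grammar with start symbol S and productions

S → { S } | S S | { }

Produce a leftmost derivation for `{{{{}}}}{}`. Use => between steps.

S=>SS=>{S}S=>{{S}}S=>{{{S}}}S=>{{{{}}}}S=>{{{{}}}}{}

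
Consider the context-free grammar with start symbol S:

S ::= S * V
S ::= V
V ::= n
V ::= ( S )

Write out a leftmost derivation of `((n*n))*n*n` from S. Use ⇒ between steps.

S⇒S*V⇒S*V*V⇒V*V*V⇒(S)*V*V⇒(V)*V*V⇒((S))*V*V⇒((S*V))*V*V⇒((V*V))*V*V⇒((n*V))*V*V⇒((n*n))*V*V⇒((n*n))*n*V⇒((n*n))*n*n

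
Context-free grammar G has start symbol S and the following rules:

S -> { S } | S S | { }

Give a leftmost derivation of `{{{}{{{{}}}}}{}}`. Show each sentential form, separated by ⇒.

S ⇒ {S} ⇒ {SS} ⇒ {{S}S} ⇒ {{SS}S} ⇒ {{{}S}S} ⇒ {{{}{S}}S} ⇒ {{{}{{S}}}S} ⇒ {{{}{{{S}}}}S} ⇒ {{{}{{{{}}}}}S} ⇒ {{{}{{{{}}}}}{}}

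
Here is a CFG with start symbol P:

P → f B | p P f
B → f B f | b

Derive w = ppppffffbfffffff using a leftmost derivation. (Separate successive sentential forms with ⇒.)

P ⇒ pPf   [P → p P f]
pPf ⇒ ppPff   [P → p P f]
ppPff ⇒ pppPfff   [P → p P f]
pppPfff ⇒ ppppPffff   [P → p P f]
ppppPffff ⇒ ppppfBffff   [P → f B]
ppppfBffff ⇒ ppppffBfffff   [B → f B f]
ppppffBfffff ⇒ ppppfffBffffff   [B → f B f]
ppppfffBffffff ⇒ ppppffffBfffffff   [B → f B f]
ppppffffBfffffff ⇒ ppppffffbfffffff   [B → b]

P ⇒ pPf ⇒ ppPff ⇒ pppPfff ⇒ ppppPffff ⇒ ppppfBffff ⇒ ppppffBfffff ⇒ ppppfffBffffff ⇒ ppppffffBfffffff ⇒ ppppffffbfffffff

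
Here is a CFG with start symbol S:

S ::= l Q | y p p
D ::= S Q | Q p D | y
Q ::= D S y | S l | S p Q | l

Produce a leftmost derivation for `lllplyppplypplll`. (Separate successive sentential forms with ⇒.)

S ⇒ lQ ⇒ lSpQ ⇒ llQpQ ⇒ lllpQ ⇒ lllpSl ⇒ lllplQl ⇒ lllplSpQl ⇒ lllplypppQl ⇒ lllplypppSll ⇒ lllplyppplQll ⇒ lllplyppplSlll ⇒ lllplyppplypplll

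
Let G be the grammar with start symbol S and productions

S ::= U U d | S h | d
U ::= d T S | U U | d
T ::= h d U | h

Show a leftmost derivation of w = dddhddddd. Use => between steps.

S => UUd   [S ::= U U d]
UUd => dUd   [U ::= d]
dUd => dUUd   [U ::= U U]
dUUd => dUUUd   [U ::= U U]
dUUUd => ddUUd   [U ::= d]
ddUUd => dddTSUd   [U ::= d T S]
dddTSUd => dddhdUSUd   [T ::= h d U]
dddhdUSUd => dddhddSUd   [U ::= d]
dddhddSUd => dddhdddUd   [S ::= d]
dddhdddUd => dddhddddd   [U ::= d]

S => UUd => dUd => dUUd => dUUUd => ddUUd => dddTSUd => dddhdUSUd => dddhddSUd => dddhdddUd => dddhddddd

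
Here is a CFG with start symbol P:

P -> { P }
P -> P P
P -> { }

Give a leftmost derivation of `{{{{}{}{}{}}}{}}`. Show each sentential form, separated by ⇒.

P ⇒ {P} ⇒ {PP} ⇒ {{P}P} ⇒ {{{P}}P} ⇒ {{{PP}}P} ⇒ {{{{}P}}P} ⇒ {{{{}PP}}P} ⇒ {{{{}{}P}}P} ⇒ {{{{}{}PP}}P} ⇒ {{{{}{}{}P}}P} ⇒ {{{{}{}{}{}}}P} ⇒ {{{{}{}{}{}}}{}}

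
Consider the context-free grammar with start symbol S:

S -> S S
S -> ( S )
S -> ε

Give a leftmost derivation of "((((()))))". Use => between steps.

S => (S) => (SS) => ((S)S) => (((S))S) => (((SS))S) => (((SSS))S) => ((((S)SS))S) => (((((S))SS))S) => ((((())SS))S) => ((((())S))S) => ((((())))S) => ((((()))))

S => (S)   [S -> ( S )]
(S) => (SS)   [S -> S S]
(SS) => ((S)S)   [S -> ( S )]
((S)S) => (((S))S)   [S -> ( S )]
(((S))S) => (((SS))S)   [S -> S S]
(((SS))S) => (((SSS))S)   [S -> S S]
(((SSS))S) => ((((S)SS))S)   [S -> ( S )]
((((S)SS))S) => (((((S))SS))S)   [S -> ( S )]
(((((S))SS))S) => ((((())SS))S)   [S -> ε]
((((())SS))S) => ((((())S))S)   [S -> ε]
((((())S))S) => ((((())))S)   [S -> ε]
((((())))S) => ((((()))))   [S -> ε]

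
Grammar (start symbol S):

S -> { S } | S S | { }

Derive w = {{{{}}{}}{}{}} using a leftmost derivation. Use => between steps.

S => {S} => {SS} => {SSS} => {{S}SS} => {{SS}SS} => {{{S}S}SS} => {{{{}}S}SS} => {{{{}}{}}SS} => {{{{}}{}}{}S} => {{{{}}{}}{}{}}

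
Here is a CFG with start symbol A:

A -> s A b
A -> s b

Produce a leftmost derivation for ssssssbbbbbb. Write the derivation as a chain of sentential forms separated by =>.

A=>sAb=>ssAbb=>sssAbbb=>ssssAbbbb=>sssssAbbbbb=>ssssssbbbbbb

A => sAb   [A -> s A b]
sAb => ssAbb   [A -> s A b]
ssAbb => sssAbbb   [A -> s A b]
sssAbbb => ssssAbbbb   [A -> s A b]
ssssAbbbb => sssssAbbbbb   [A -> s A b]
sssssAbbbbb => ssssssbbbbbb   [A -> s b]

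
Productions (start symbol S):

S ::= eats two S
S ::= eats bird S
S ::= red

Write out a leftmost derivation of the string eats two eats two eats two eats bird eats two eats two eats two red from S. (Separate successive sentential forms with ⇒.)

S ⇒ eats two S ⇒ eats two eats two S ⇒ eats two eats two eats two S ⇒ eats two eats two eats two eats bird S ⇒ eats two eats two eats two eats bird eats two S ⇒ eats two eats two eats two eats bird eats two eats two S ⇒ eats two eats two eats two eats bird eats two eats two eats two S ⇒ eats two eats two eats two eats bird eats two eats two eats two red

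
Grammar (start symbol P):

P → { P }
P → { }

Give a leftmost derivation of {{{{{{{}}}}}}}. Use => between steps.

P => {P}   [P → { P }]
{P} => {{P}}   [P → { P }]
{{P}} => {{{P}}}   [P → { P }]
{{{P}}} => {{{{P}}}}   [P → { P }]
{{{{P}}}} => {{{{{P}}}}}   [P → { P }]
{{{{{P}}}}} => {{{{{{P}}}}}}   [P → { P }]
{{{{{{P}}}}}} => {{{{{{{}}}}}}}   [P → { }]

P => {P} => {{P}} => {{{P}}} => {{{{P}}}} => {{{{{P}}}}} => {{{{{{P}}}}}} => {{{{{{{}}}}}}}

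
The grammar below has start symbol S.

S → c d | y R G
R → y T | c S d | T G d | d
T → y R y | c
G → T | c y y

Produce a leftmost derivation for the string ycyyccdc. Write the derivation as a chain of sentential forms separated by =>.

S => yRG   [S → y R G]
yRG => ycSdG   [R → c S d]
ycSdG => ycyRGdG   [S → y R G]
ycyRGdG => ycyyTGdG   [R → y T]
ycyyTGdG => ycyycGdG   [T → c]
ycyycGdG => ycyycTdG   [G → T]
ycyycTdG => ycyyccdG   [T → c]
ycyyccdG => ycyyccdT   [G → T]
ycyyccdT => ycyyccdc   [T → c]

S => yRG => ycSdG => ycyRGdG => ycyyTGdG => ycyycGdG => ycyycTdG => ycyyccdG => ycyyccdT => ycyyccdc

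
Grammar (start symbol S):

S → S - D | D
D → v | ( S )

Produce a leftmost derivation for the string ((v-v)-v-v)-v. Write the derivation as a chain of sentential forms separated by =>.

S => S-D => D-D => (S)-D => (S-D)-D => (S-D-D)-D => (D-D-D)-D => ((S)-D-D)-D => ((S-D)-D-D)-D => ((D-D)-D-D)-D => ((v-D)-D-D)-D => ((v-v)-D-D)-D => ((v-v)-v-D)-D => ((v-v)-v-v)-D => ((v-v)-v-v)-v

S => S-D   [S → S - D]
S-D => D-D   [S → D]
D-D => (S)-D   [D → ( S )]
(S)-D => (S-D)-D   [S → S - D]
(S-D)-D => (S-D-D)-D   [S → S - D]
(S-D-D)-D => (D-D-D)-D   [S → D]
(D-D-D)-D => ((S)-D-D)-D   [D → ( S )]
((S)-D-D)-D => ((S-D)-D-D)-D   [S → S - D]
((S-D)-D-D)-D => ((D-D)-D-D)-D   [S → D]
((D-D)-D-D)-D => ((v-D)-D-D)-D   [D → v]
((v-D)-D-D)-D => ((v-v)-D-D)-D   [D → v]
((v-v)-D-D)-D => ((v-v)-v-D)-D   [D → v]
((v-v)-v-D)-D => ((v-v)-v-v)-D   [D → v]
((v-v)-v-v)-D => ((v-v)-v-v)-v   [D → v]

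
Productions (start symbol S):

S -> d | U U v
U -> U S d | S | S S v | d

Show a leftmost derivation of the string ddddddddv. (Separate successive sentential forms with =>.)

S=>UUv=>USdUv=>USdSdUv=>USdSdSdUv=>dSdSdSdUv=>dddSdSdUv=>dddddSdUv=>dddddddUv=>ddddddddv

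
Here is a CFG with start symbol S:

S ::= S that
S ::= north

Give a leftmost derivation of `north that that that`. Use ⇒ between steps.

S ⇒ S that ⇒ S that that ⇒ S that that that ⇒ north that that that

S ⇒ S that   [S ::= S that]
S that ⇒ S that that   [S ::= S that]
S that that ⇒ S that that that   [S ::= S that]
S that that that ⇒ north that that that   [S ::= north]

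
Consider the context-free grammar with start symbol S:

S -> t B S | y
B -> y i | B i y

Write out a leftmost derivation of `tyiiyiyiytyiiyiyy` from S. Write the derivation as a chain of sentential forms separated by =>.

S => tBS => tBiyS => tBiyiyS => tBiyiyiyS => tyiiyiyiyS => tyiiyiyiytBS => tyiiyiyiytBiyS => tyiiyiyiytBiyiyS => tyiiyiyiytyiiyiyS => tyiiyiyiytyiiyiyy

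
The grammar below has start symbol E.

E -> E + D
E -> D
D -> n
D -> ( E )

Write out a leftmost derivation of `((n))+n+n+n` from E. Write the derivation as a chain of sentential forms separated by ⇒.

E ⇒ E+D ⇒ E+D+D ⇒ E+D+D+D ⇒ D+D+D+D ⇒ (E)+D+D+D ⇒ (D)+D+D+D ⇒ ((E))+D+D+D ⇒ ((D))+D+D+D ⇒ ((n))+D+D+D ⇒ ((n))+n+D+D ⇒ ((n))+n+n+D ⇒ ((n))+n+n+n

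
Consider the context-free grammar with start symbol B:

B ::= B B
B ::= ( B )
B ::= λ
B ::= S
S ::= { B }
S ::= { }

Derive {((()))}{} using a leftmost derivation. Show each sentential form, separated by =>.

B => BB   [B ::= B B]
BB => SB   [B ::= S]
SB => {B}B   [S ::= { B }]
{B}B => {(B)}B   [B ::= ( B )]
{(B)}B => {((B))}B   [B ::= ( B )]
{((B))}B => {(((B)))}B   [B ::= ( B )]
{(((B)))}B => {((()))}B   [B ::= λ]
{((()))}B => {((()))}S   [B ::= S]
{((()))}S => {((()))}{}   [S ::= { }]

B => BB => SB => {B}B => {(B)}B => {((B))}B => {(((B)))}B => {((()))}B => {((()))}S => {((()))}{}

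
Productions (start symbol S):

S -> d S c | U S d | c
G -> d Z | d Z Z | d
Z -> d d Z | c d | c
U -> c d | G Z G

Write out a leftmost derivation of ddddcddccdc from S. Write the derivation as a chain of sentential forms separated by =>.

S=>dSc=>dUSdc=>dGZGSdc=>ddZGSdc=>ddddZGSdc=>ddddcGSdc=>ddddcdSdc=>ddddcddScdc=>ddddcddccdc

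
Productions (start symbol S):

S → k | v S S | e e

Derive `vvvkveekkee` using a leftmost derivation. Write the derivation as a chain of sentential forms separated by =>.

S => vSS => vvSSS => vvvSSSS => vvvkSSS => vvvkvSSSS => vvvkveeSSS => vvvkveekSS => vvvkveekkS => vvvkveekkee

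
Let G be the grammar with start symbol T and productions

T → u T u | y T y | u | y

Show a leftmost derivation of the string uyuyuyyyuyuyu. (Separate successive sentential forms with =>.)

T => uTu => uyTyu => uyuTuyu => uyuyTyuyu => uyuyuTuyuyu => uyuyuyTyuyuyu => uyuyuyyyuyuyu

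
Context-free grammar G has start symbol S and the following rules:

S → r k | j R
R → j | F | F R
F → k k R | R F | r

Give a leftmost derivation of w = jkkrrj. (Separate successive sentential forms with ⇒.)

S ⇒ jR ⇒ jFR ⇒ jRFR ⇒ jFFR ⇒ jkkRFR ⇒ jkkFFR ⇒ jkkrFR ⇒ jkkrrR ⇒ jkkrrj

S ⇒ jR   [S → j R]
jR ⇒ jFR   [R → F R]
jFR ⇒ jRFR   [F → R F]
jRFR ⇒ jFFR   [R → F]
jFFR ⇒ jkkRFR   [F → k k R]
jkkRFR ⇒ jkkFFR   [R → F]
jkkFFR ⇒ jkkrFR   [F → r]
jkkrFR ⇒ jkkrrR   [F → r]
jkkrrR ⇒ jkkrrj   [R → j]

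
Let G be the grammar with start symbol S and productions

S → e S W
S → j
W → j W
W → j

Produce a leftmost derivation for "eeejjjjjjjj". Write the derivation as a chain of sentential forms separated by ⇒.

S ⇒ eSW   [S → e S W]
eSW ⇒ eeSWW   [S → e S W]
eeSWW ⇒ eeeSWWW   [S → e S W]
eeeSWWW ⇒ eeejWWW   [S → j]
eeejWWW ⇒ eeejjWW   [W → j]
eeejjWW ⇒ eeejjjW   [W → j]
eeejjjW ⇒ eeejjjjW   [W → j W]
eeejjjjW ⇒ eeejjjjjW   [W → j W]
eeejjjjjW ⇒ eeejjjjjjW   [W → j W]
eeejjjjjjW ⇒ eeejjjjjjjW   [W → j W]
eeejjjjjjjW ⇒ eeejjjjjjjj   [W → j]

S ⇒ eSW ⇒ eeSWW ⇒ eeeSWWW ⇒ eeejWWW ⇒ eeejjWW ⇒ eeejjjW ⇒ eeejjjjW ⇒ eeejjjjjW ⇒ eeejjjjjjW ⇒ eeejjjjjjjW ⇒ eeejjjjjjjj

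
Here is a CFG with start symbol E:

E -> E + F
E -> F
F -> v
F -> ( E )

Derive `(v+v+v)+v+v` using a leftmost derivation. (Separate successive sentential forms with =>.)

E => E+F   [E -> E + F]
E+F => E+F+F   [E -> E + F]
E+F+F => F+F+F   [E -> F]
F+F+F => (E)+F+F   [F -> ( E )]
(E)+F+F => (E+F)+F+F   [E -> E + F]
(E+F)+F+F => (E+F+F)+F+F   [E -> E + F]
(E+F+F)+F+F => (F+F+F)+F+F   [E -> F]
(F+F+F)+F+F => (v+F+F)+F+F   [F -> v]
(v+F+F)+F+F => (v+v+F)+F+F   [F -> v]
(v+v+F)+F+F => (v+v+v)+F+F   [F -> v]
(v+v+v)+F+F => (v+v+v)+v+F   [F -> v]
(v+v+v)+v+F => (v+v+v)+v+v   [F -> v]

E=>E+F=>E+F+F=>F+F+F=>(E)+F+F=>(E+F)+F+F=>(E+F+F)+F+F=>(F+F+F)+F+F=>(v+F+F)+F+F=>(v+v+F)+F+F=>(v+v+v)+F+F=>(v+v+v)+v+F=>(v+v+v)+v+v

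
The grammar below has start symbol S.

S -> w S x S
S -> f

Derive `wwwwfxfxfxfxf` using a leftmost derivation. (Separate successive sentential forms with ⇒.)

S ⇒ wSxS   [S -> w S x S]
wSxS ⇒ wwSxSxS   [S -> w S x S]
wwSxSxS ⇒ wwwSxSxSxS   [S -> w S x S]
wwwSxSxSxS ⇒ wwwwSxSxSxSxS   [S -> w S x S]
wwwwSxSxSxSxS ⇒ wwwwfxSxSxSxS   [S -> f]
wwwwfxSxSxSxS ⇒ wwwwfxfxSxSxS   [S -> f]
wwwwfxfxSxSxS ⇒ wwwwfxfxfxSxS   [S -> f]
wwwwfxfxfxSxS ⇒ wwwwfxfxfxfxS   [S -> f]
wwwwfxfxfxfxS ⇒ wwwwfxfxfxfxf   [S -> f]

S ⇒ wSxS ⇒ wwSxSxS ⇒ wwwSxSxSxS ⇒ wwwwSxSxSxSxS ⇒ wwwwfxSxSxSxS ⇒ wwwwfxfxSxSxS ⇒ wwwwfxfxfxSxS ⇒ wwwwfxfxfxfxS ⇒ wwwwfxfxfxfxf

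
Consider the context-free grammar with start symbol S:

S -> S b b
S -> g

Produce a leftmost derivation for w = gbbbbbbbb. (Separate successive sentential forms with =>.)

S=>Sbb=>Sbbbb=>Sbbbbbb=>Sbbbbbbbb=>gbbbbbbbb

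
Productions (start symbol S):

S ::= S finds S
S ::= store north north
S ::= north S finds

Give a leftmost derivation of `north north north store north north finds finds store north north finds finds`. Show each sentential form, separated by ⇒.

S ⇒ north S finds ⇒ north north S finds finds ⇒ north north S finds S finds finds ⇒ north north north S finds finds S finds finds ⇒ north north north store north north finds finds S finds finds ⇒ north north north store north north finds finds store north north finds finds

S ⇒ north S finds   [S ::= north S finds]
north S finds ⇒ north north S finds finds   [S ::= north S finds]
north north S finds finds ⇒ north north S finds S finds finds   [S ::= S finds S]
north north S finds S finds finds ⇒ north north north S finds finds S finds finds   [S ::= north S finds]
north north north S finds finds S finds finds ⇒ north north north store north north finds finds S finds finds   [S ::= store north north]
north north north store north north finds finds S finds finds ⇒ north north north store north north finds finds store north north finds finds   [S ::= store north north]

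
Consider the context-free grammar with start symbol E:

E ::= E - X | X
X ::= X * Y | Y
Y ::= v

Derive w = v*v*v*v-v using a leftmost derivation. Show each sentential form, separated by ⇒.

E ⇒ E-X ⇒ X-X ⇒ X*Y-X ⇒ X*Y*Y-X ⇒ X*Y*Y*Y-X ⇒ Y*Y*Y*Y-X ⇒ v*Y*Y*Y-X ⇒ v*v*Y*Y-X ⇒ v*v*v*Y-X ⇒ v*v*v*v-X ⇒ v*v*v*v-Y ⇒ v*v*v*v-v

E ⇒ E-X   [E ::= E - X]
E-X ⇒ X-X   [E ::= X]
X-X ⇒ X*Y-X   [X ::= X * Y]
X*Y-X ⇒ X*Y*Y-X   [X ::= X * Y]
X*Y*Y-X ⇒ X*Y*Y*Y-X   [X ::= X * Y]
X*Y*Y*Y-X ⇒ Y*Y*Y*Y-X   [X ::= Y]
Y*Y*Y*Y-X ⇒ v*Y*Y*Y-X   [Y ::= v]
v*Y*Y*Y-X ⇒ v*v*Y*Y-X   [Y ::= v]
v*v*Y*Y-X ⇒ v*v*v*Y-X   [Y ::= v]
v*v*v*Y-X ⇒ v*v*v*v-X   [Y ::= v]
v*v*v*v-X ⇒ v*v*v*v-Y   [X ::= Y]
v*v*v*v-Y ⇒ v*v*v*v-v   [Y ::= v]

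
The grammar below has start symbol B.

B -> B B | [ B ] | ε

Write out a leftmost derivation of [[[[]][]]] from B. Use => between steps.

B => [B] => [BB] => [[B]B] => [[BB]B] => [[BBB]B] => [[BBBB]B] => [[[B]BBB]B] => [[[[B]]BBB]B] => [[[[]]BBB]B] => [[[[]]BB]B] => [[[[]][B]B]B] => [[[[]][]B]B] => [[[[]][]]B] => [[[[]][]]]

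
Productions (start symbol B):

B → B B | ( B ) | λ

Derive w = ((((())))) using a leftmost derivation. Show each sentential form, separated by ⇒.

B⇒(B)⇒((B))⇒((BB))⇒(((B)B))⇒((((B))B))⇒((((BB))B))⇒((((BBB))B))⇒(((((B)BB))B))⇒((((()BB))B))⇒((((()B))B))⇒((((()))B))⇒((((()))))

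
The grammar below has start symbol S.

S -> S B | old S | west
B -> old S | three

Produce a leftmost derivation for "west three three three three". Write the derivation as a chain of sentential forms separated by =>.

S => S B => S B B => S B B B => S B B B B => west B B B B => west three B B B => west three three B B => west three three three B => west three three three three

S => S B   [S -> S B]
S B => S B B   [S -> S B]
S B B => S B B B   [S -> S B]
S B B B => S B B B B   [S -> S B]
S B B B B => west B B B B   [S -> west]
west B B B B => west three B B B   [B -> three]
west three B B B => west three three B B   [B -> three]
west three three B B => west three three three B   [B -> three]
west three three three B => west three three three three   [B -> three]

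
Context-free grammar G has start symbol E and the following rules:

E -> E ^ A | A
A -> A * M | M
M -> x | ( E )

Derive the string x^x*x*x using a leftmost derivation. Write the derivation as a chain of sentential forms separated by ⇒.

E ⇒ E^A ⇒ A^A ⇒ M^A ⇒ x^A ⇒ x^A*M ⇒ x^A*M*M ⇒ x^M*M*M ⇒ x^x*M*M ⇒ x^x*x*M ⇒ x^x*x*x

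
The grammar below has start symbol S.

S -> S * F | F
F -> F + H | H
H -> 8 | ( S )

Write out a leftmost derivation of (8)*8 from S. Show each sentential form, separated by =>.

S => S*F   [S -> S * F]
S*F => F*F   [S -> F]
F*F => H*F   [F -> H]
H*F => (S)*F   [H -> ( S )]
(S)*F => (F)*F   [S -> F]
(F)*F => (H)*F   [F -> H]
(H)*F => (8)*F   [H -> 8]
(8)*F => (8)*H   [F -> H]
(8)*H => (8)*8   [H -> 8]

S => S*F => F*F => H*F => (S)*F => (F)*F => (H)*F => (8)*F => (8)*H => (8)*8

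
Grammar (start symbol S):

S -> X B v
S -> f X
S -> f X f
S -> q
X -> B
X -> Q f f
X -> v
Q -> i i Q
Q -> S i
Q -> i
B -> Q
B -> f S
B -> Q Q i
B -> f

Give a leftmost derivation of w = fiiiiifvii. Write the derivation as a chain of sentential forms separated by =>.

S => fX => fB => fQQi => fiiQQi => fiiiiQQi => fiiiiiQi => fiiiiiSii => fiiiiifXii => fiiiiifvii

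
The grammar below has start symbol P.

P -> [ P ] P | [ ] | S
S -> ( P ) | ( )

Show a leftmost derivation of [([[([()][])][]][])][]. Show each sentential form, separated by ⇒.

P⇒[P]P⇒[S]P⇒[(P)]P⇒[([P]P)]P⇒[([[P]P]P)]P⇒[([[S]P]P)]P⇒[([[(P)]P]P)]P⇒[([[([P]P)]P]P)]P⇒[([[([S]P)]P]P)]P⇒[([[([()]P)]P]P)]P⇒[([[([()][])]P]P)]P⇒[([[([()][])][]]P)]P⇒[([[([()][])][]][])]P⇒[([[([()][])][]][])][]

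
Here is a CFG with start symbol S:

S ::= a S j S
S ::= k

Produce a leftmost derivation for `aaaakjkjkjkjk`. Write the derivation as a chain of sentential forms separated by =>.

S=>aSjS=>aaSjSjS=>aaaSjSjSjS=>aaaaSjSjSjSjS=>aaaakjSjSjSjS=>aaaakjkjSjSjS=>aaaakjkjkjSjS=>aaaakjkjkjkjS=>aaaakjkjkjkjk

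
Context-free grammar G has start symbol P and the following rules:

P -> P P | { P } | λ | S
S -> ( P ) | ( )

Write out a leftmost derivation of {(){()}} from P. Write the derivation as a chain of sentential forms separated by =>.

P=>{P}=>{PP}=>{PPP}=>{PPPP}=>{SPPP}=>{()PPP}=>{(){P}PP}=>{(){S}PP}=>{(){(P)}PP}=>{(){()}PP}=>{(){()}P}=>{(){()}}

P => {P}   [P -> { P }]
{P} => {PP}   [P -> P P]
{PP} => {PPP}   [P -> P P]
{PPP} => {PPPP}   [P -> P P]
{PPPP} => {SPPP}   [P -> S]
{SPPP} => {()PPP}   [S -> ( )]
{()PPP} => {(){P}PP}   [P -> { P }]
{(){P}PP} => {(){S}PP}   [P -> S]
{(){S}PP} => {(){(P)}PP}   [S -> ( P )]
{(){(P)}PP} => {(){()}PP}   [P -> λ]
{(){()}PP} => {(){()}P}   [P -> λ]
{(){()}P} => {(){()}}   [P -> λ]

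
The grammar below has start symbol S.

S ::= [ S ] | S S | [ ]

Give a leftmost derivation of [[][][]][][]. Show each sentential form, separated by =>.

S => SS => SSS => [S]SS => [SS]SS => [SSS]SS => [[]SS]SS => [[][]S]SS => [[][][]]SS => [[][][]][]S => [[][][]][][]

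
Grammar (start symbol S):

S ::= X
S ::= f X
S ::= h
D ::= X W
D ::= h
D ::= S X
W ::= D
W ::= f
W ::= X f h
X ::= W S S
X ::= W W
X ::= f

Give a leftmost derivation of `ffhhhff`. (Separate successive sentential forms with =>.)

S => X => WW => DW => SXW => XXW => WSSXW => XfhSSXW => ffhSSXW => ffhhSXW => ffhhhXW => ffhhhfW => ffhhhff

S => X   [S ::= X]
X => WW   [X ::= W W]
WW => DW   [W ::= D]
DW => SXW   [D ::= S X]
SXW => XXW   [S ::= X]
XXW => WSSXW   [X ::= W S S]
WSSXW => XfhSSXW   [W ::= X f h]
XfhSSXW => ffhSSXW   [X ::= f]
ffhSSXW => ffhhSXW   [S ::= h]
ffhhSXW => ffhhhXW   [S ::= h]
ffhhhXW => ffhhhfW   [X ::= f]
ffhhhfW => ffhhhff   [W ::= f]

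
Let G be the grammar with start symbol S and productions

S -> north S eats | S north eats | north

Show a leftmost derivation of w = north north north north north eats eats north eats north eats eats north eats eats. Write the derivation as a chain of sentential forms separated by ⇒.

S ⇒ north S eats ⇒ north S north eats eats ⇒ north north S eats north eats eats ⇒ north north S north eats eats north eats eats ⇒ north north S north eats north eats eats north eats eats ⇒ north north north S eats north eats north eats eats north eats eats ⇒ north north north S north eats eats north eats north eats eats north eats eats ⇒ north north north north north eats eats north eats north eats eats north eats eats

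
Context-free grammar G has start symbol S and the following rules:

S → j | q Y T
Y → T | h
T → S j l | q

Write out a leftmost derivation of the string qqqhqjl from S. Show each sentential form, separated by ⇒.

S ⇒ qYT   [S → q Y T]
qYT ⇒ qTT   [Y → T]
qTT ⇒ qqT   [T → q]
qqT ⇒ qqSjl   [T → S j l]
qqSjl ⇒ qqqYTjl   [S → q Y T]
qqqYTjl ⇒ qqqhTjl   [Y → h]
qqqhTjl ⇒ qqqhqjl   [T → q]

S ⇒ qYT ⇒ qTT ⇒ qqT ⇒ qqSjl ⇒ qqqYTjl ⇒ qqqhTjl ⇒ qqqhqjl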